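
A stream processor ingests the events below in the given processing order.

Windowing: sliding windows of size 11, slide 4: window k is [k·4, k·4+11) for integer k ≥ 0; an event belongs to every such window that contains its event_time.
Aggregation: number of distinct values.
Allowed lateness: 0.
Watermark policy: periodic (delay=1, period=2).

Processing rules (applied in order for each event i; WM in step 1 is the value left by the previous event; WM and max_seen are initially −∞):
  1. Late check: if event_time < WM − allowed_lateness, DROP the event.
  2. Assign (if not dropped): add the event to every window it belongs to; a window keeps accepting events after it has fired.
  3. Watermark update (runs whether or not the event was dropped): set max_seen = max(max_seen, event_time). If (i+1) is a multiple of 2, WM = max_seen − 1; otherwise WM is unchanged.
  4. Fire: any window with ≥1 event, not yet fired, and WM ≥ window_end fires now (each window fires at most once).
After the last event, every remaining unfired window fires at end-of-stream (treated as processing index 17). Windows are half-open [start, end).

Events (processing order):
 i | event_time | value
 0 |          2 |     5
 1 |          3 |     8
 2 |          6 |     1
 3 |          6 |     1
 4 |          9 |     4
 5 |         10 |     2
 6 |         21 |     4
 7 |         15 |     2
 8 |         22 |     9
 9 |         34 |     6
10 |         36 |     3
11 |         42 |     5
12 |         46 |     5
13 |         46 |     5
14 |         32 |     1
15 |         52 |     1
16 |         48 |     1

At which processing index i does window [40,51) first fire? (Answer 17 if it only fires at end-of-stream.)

i=0 t=2 v=5: → [0,11); WM=−∞
i=1 t=3 v=8: → [0,11); WM=2
i=2 t=6 v=1: → [4,15),[0,11); WM=2
i=3 t=6 v=1: → [4,15),[0,11); WM=5
i=4 t=9 v=4: → [8,19),[4,15),[0,11); WM=5
i=5 t=10 v=2: → [8,19),[4,15),[0,11); WM=9
i=6 t=21 v=4: → [20,31),[16,27),[12,23); WM=9
i=7 t=15 v=2: → [12,23),[8,19); WM=20; [0,11) fires=5 [4,15) fires=3 [8,19) fires=2
i=8 t=22 v=9: → [20,31),[16,27),[12,23); WM=20
i=9 t=34 v=6: → [32,43),[28,39),[24,35); WM=33; [12,23) fires=3 [16,27) fires=2 [20,31) fires=2
i=10 t=36 v=3: → [36,47),[32,43),[28,39); WM=33
i=11 t=42 v=5: → [40,51),[36,47),[32,43); WM=41; [24,35) fires=1 [28,39) fires=2
i=12 t=46 v=5: → [44,55),[40,51),[36,47); WM=41
i=13 t=46 v=5: → [44,55),[40,51),[36,47); WM=45; [32,43) fires=3
i=14 t=32 v=1: DROP (t<45-0); WM=45
i=15 t=52 v=1: → [52,63),[48,59),[44,55); WM=51; [36,47) fires=2 [40,51) fires=1
i=16 t=48 v=1: DROP (t<51-0); WM=51

15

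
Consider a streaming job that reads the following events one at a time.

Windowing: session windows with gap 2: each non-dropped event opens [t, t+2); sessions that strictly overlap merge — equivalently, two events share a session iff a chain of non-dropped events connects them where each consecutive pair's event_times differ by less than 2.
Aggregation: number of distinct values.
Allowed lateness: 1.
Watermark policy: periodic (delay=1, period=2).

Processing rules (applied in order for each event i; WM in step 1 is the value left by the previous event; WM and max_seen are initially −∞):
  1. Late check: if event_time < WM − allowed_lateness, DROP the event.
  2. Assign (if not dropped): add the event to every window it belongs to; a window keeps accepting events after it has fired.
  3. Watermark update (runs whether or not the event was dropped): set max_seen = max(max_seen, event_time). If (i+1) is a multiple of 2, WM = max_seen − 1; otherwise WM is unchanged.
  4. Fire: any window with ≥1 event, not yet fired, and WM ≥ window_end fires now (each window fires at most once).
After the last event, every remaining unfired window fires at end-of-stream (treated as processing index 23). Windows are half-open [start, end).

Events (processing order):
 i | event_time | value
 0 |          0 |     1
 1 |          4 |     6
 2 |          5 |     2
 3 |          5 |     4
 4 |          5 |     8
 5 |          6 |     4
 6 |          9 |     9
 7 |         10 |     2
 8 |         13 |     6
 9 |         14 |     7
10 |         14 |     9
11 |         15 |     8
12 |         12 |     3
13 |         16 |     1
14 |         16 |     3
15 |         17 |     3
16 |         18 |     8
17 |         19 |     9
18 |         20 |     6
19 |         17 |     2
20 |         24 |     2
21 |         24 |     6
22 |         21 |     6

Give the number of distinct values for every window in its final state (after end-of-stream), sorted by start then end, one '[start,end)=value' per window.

i=0 t=0 v=1: → [0,2); WM=−∞
i=1 t=4 v=6: → [4,6); WM=3
i=2 t=5 v=2: → [4,7); WM=3
i=3 t=5 v=4: → [4,7); WM=4
i=4 t=5 v=8: → [4,7); WM=4
i=5 t=6 v=4: → [4,8); WM=5
i=6 t=9 v=9: → [9,11); WM=5
i=7 t=10 v=2: → [9,12); WM=9
i=8 t=13 v=6: → [13,15); WM=9
i=9 t=14 v=7: → [13,16); WM=13
i=10 t=14 v=9: → [13,16); WM=13
i=11 t=15 v=8: → [13,17); WM=14
i=12 t=12 v=3: DROP (t<14-1); WM=14
i=13 t=16 v=1: → [13,18); WM=15
i=14 t=16 v=3: → [13,18); WM=15
i=15 t=17 v=3: → [13,19); WM=16
i=16 t=18 v=8: → [13,20); WM=16
i=17 t=19 v=9: → [13,21); WM=18
i=18 t=20 v=6: → [13,22); WM=18
i=19 t=17 v=2: → [13,22); WM=19
i=20 t=24 v=2: → [24,26); WM=19
i=21 t=24 v=6: → [24,26); WM=23
i=22 t=21 v=6: DROP (t<23-1); WM=23

[0,2)=1 [4,8)=4 [9,12)=2 [13,22)=7 [24,26)=2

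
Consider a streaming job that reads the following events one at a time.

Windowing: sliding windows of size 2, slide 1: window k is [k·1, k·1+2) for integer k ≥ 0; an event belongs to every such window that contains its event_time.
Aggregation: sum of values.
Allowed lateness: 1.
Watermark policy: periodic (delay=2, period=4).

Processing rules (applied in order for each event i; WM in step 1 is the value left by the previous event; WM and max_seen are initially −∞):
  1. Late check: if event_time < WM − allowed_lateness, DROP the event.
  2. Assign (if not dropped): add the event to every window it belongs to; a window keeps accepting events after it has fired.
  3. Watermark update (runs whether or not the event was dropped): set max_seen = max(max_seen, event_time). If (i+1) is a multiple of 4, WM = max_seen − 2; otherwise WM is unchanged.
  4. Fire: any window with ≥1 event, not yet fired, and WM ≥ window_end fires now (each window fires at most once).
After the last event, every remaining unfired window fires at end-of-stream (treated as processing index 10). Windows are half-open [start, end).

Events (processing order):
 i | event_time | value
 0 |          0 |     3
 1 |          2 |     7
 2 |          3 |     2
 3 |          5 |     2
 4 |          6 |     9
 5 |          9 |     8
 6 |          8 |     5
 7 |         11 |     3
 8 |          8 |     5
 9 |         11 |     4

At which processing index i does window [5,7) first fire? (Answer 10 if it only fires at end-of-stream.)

7

i=0 t=0 v=3: → [0,2); WM=−∞
i=1 t=2 v=7: → [2,4),[1,3); WM=−∞
i=2 t=3 v=2: → [3,5),[2,4); WM=−∞
i=3 t=5 v=2: → [5,7),[4,6); WM=3; [0,2) fires=3 [1,3) fires=7
i=4 t=6 v=9: → [6,8),[5,7); WM=3
i=5 t=9 v=8: → [9,11),[8,10); WM=3
i=6 t=8 v=5: → [8,10),[7,9); WM=3
i=7 t=11 v=3: → [11,13),[10,12); WM=9; [2,4) fires=9 [3,5) fires=2 [4,6) fires=2 [5,7) fires=11 [6,8) fires=9 [7,9) fires=5
i=8 t=8 v=5: → [8,10),[7,9); WM=9
i=9 t=11 v=4: → [11,13),[10,12); WM=9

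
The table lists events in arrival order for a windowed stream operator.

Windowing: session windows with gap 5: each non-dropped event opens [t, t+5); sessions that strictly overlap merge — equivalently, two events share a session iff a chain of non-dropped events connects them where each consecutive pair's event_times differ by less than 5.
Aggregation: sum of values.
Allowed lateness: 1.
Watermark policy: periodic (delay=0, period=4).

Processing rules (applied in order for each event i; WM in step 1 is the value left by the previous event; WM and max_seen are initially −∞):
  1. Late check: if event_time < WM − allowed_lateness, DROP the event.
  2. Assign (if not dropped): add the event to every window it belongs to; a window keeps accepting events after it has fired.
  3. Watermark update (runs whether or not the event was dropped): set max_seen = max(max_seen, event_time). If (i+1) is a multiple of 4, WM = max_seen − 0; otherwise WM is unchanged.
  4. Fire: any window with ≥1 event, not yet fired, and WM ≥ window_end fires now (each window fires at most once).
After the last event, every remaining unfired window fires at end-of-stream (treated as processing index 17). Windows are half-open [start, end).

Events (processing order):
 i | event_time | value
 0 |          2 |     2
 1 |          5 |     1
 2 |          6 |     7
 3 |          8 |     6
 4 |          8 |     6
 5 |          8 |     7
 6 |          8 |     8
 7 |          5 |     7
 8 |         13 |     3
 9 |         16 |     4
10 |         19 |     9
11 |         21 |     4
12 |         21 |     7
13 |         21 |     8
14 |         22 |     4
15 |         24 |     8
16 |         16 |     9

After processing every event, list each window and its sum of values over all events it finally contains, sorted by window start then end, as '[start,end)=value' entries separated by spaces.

[2,13)=37 [13,29)=47

i=0 t=2 v=2: → [2,7); WM=−∞
i=1 t=5 v=1: → [2,10); WM=−∞
i=2 t=6 v=7: → [2,11); WM=−∞
i=3 t=8 v=6: → [2,13); WM=8
i=4 t=8 v=6: → [2,13); WM=8
i=5 t=8 v=7: → [2,13); WM=8
i=6 t=8 v=8: → [2,13); WM=8
i=7 t=5 v=7: DROP (t<8-1); WM=8
i=8 t=13 v=3: → [13,18); WM=8
i=9 t=16 v=4: → [13,21); WM=8
i=10 t=19 v=9: → [13,24); WM=8
i=11 t=21 v=4: → [13,26); WM=21
i=12 t=21 v=7: → [13,26); WM=21
i=13 t=21 v=8: → [13,26); WM=21
i=14 t=22 v=4: → [13,27); WM=21
i=15 t=24 v=8: → [13,29); WM=24
i=16 t=16 v=9: DROP (t<24-1); WM=24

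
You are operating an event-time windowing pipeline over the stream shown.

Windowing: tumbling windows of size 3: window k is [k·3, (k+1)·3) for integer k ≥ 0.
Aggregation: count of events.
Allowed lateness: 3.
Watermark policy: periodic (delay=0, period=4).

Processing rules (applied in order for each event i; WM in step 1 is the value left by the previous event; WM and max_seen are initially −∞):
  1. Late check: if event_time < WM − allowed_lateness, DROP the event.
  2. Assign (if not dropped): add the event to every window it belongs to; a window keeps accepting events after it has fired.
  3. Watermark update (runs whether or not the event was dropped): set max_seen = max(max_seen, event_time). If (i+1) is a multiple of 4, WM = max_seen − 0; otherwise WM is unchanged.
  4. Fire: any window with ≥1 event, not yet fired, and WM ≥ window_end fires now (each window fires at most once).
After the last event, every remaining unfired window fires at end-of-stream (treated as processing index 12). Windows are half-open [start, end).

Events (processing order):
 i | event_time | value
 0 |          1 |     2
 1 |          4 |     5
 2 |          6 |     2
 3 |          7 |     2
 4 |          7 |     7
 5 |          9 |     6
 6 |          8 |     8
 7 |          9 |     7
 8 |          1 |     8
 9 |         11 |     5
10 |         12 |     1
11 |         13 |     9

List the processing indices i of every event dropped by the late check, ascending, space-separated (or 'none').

8

i=0 t=1 v=2: → [0,3); WM=−∞
i=1 t=4 v=5: → [3,6); WM=−∞
i=2 t=6 v=2: → [6,9); WM=−∞
i=3 t=7 v=2: → [6,9); WM=7; [0,3) fires=1 [3,6) fires=1
i=4 t=7 v=7: → [6,9); WM=7
i=5 t=9 v=6: → [9,12); WM=7
i=6 t=8 v=8: → [6,9); WM=7
i=7 t=9 v=7: → [9,12); WM=9; [6,9) fires=4
i=8 t=1 v=8: DROP (t<9-3); WM=9
i=9 t=11 v=5: → [9,12); WM=9
i=10 t=12 v=1: → [12,15); WM=9
i=11 t=13 v=9: → [12,15); WM=13; [9,12) fires=3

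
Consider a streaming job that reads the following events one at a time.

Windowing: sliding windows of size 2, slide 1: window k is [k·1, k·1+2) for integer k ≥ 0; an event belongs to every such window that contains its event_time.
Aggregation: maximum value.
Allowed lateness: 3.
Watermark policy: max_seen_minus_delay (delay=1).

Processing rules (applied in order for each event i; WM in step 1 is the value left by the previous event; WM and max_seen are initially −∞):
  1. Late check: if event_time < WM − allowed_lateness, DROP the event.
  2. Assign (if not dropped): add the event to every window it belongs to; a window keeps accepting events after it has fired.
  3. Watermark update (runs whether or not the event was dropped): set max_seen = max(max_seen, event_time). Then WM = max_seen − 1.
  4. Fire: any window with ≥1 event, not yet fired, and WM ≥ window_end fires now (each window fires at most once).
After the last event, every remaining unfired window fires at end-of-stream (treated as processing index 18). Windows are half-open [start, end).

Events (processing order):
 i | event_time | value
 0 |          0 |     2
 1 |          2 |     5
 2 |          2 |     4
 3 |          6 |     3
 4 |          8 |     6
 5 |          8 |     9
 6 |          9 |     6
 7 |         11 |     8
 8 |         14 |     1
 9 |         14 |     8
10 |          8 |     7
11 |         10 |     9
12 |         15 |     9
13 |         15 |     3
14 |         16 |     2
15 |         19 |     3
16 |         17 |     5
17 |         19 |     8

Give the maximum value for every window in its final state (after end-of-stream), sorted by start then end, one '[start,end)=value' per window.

i=0 t=0 v=2: → [0,2); WM=-1
i=1 t=2 v=5: → [2,4),[1,3); WM=1
i=2 t=2 v=4: → [2,4),[1,3); WM=1
i=3 t=6 v=3: → [6,8),[5,7); WM=5; [0,2) fires=2 [1,3) fires=5 [2,4) fires=5
i=4 t=8 v=6: → [8,10),[7,9); WM=7; [5,7) fires=3
i=5 t=8 v=9: → [8,10),[7,9); WM=7
i=6 t=9 v=6: → [9,11),[8,10); WM=8; [6,8) fires=3
i=7 t=11 v=8: → [11,13),[10,12); WM=10; [7,9) fires=9 [8,10) fires=9
i=8 t=14 v=1: → [14,16),[13,15); WM=13; [9,11) fires=6 [10,12) fires=8 [11,13) fires=8
i=9 t=14 v=8: → [14,16),[13,15); WM=13
i=10 t=8 v=7: DROP (t<13-3); WM=13
i=11 t=10 v=9: → [10,12),[9,11); WM=13
i=12 t=15 v=9: → [15,17),[14,16); WM=14
i=13 t=15 v=3: → [15,17),[14,16); WM=14
i=14 t=16 v=2: → [16,18),[15,17); WM=15; [13,15) fires=8
i=15 t=19 v=3: → [19,21),[18,20); WM=18; [14,16) fires=9 [15,17) fires=9 [16,18) fires=2
i=16 t=17 v=5: → [17,19),[16,18); WM=18
i=17 t=19 v=8: → [19,21),[18,20); WM=18

[0,2)=2 [1,3)=5 [2,4)=5 [5,7)=3 [6,8)=3 [7,9)=9 [8,10)=9 [9,11)=9 [10,12)=9 [11,13)=8 [13,15)=8 [14,16)=9 [15,17)=9 [16,18)=5 [17,19)=5 [18,20)=8 [19,21)=8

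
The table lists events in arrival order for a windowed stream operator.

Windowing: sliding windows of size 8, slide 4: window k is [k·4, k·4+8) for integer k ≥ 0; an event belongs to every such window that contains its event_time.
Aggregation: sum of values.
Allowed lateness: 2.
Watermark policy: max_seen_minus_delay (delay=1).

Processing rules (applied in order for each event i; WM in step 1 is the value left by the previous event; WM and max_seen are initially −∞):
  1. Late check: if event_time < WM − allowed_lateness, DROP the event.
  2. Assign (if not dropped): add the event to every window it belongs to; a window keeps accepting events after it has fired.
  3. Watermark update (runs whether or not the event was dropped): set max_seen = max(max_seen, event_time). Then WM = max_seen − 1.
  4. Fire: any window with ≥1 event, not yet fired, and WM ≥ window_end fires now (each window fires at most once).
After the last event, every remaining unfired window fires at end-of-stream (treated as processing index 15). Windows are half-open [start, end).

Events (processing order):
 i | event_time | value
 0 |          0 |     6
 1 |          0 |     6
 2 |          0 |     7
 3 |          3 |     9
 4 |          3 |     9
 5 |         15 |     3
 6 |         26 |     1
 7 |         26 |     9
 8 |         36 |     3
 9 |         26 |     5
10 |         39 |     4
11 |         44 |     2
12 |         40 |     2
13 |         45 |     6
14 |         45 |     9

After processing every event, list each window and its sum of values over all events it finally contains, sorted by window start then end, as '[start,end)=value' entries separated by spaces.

[0,8)=37 [8,16)=3 [12,20)=3 [20,28)=10 [24,32)=10 [32,40)=7 [36,44)=7 [40,48)=17 [44,52)=17

i=0 t=0 v=6: → [0,8); WM=-1
i=1 t=0 v=6: → [0,8); WM=-1
i=2 t=0 v=7: → [0,8); WM=-1
i=3 t=3 v=9: → [0,8); WM=2
i=4 t=3 v=9: → [0,8); WM=2
i=5 t=15 v=3: → [12,20),[8,16); WM=14; [0,8) fires=37
i=6 t=26 v=1: → [24,32),[20,28); WM=25; [8,16) fires=3 [12,20) fires=3
i=7 t=26 v=9: → [24,32),[20,28); WM=25
i=8 t=36 v=3: → [36,44),[32,40); WM=35; [20,28) fires=10 [24,32) fires=10
i=9 t=26 v=5: DROP (t<35-2); WM=35
i=10 t=39 v=4: → [36,44),[32,40); WM=38
i=11 t=44 v=2: → [44,52),[40,48); WM=43; [32,40) fires=7
i=12 t=40 v=2: DROP (t<43-2); WM=43
i=13 t=45 v=6: → [44,52),[40,48); WM=44; [36,44) fires=7
i=14 t=45 v=9: → [44,52),[40,48); WM=44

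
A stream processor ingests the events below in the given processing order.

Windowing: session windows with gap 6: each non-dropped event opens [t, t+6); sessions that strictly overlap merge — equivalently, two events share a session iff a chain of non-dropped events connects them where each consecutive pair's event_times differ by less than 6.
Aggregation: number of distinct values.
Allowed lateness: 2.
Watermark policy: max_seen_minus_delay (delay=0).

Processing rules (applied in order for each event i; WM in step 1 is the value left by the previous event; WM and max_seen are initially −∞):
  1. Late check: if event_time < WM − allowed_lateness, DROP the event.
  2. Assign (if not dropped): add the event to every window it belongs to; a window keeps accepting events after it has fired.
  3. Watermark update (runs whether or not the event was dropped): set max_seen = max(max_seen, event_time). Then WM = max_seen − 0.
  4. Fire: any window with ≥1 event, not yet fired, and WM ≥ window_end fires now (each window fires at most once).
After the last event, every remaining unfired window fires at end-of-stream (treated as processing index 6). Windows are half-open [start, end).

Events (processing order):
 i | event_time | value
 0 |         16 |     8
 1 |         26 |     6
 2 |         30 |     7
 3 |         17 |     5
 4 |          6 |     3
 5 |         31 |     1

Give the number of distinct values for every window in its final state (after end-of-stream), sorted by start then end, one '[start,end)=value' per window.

[16,22)=1 [26,37)=3

i=0 t=16 v=8: → [16,22); WM=16
i=1 t=26 v=6: → [26,32); WM=26
i=2 t=30 v=7: → [26,36); WM=30
i=3 t=17 v=5: DROP (t<30-2); WM=30
i=4 t=6 v=3: DROP (t<30-2); WM=30
i=5 t=31 v=1: → [26,37); WM=31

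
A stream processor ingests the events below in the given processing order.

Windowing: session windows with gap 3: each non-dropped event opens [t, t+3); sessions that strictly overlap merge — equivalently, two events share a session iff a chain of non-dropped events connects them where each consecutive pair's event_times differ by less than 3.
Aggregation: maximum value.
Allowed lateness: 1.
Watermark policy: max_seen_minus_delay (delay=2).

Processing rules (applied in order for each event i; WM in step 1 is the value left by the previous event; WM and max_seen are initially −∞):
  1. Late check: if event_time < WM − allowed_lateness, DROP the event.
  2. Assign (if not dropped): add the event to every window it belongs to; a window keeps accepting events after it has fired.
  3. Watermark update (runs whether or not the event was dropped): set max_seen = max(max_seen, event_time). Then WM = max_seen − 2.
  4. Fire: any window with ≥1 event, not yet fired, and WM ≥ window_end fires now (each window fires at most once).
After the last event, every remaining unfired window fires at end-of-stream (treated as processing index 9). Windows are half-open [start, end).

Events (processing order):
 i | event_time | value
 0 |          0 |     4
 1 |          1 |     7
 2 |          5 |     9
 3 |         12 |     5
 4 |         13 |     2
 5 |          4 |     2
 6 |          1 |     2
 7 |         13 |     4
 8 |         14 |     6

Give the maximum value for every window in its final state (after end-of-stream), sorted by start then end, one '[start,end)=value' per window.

i=0 t=0 v=4: → [0,3); WM=-2
i=1 t=1 v=7: → [0,4); WM=-1
i=2 t=5 v=9: → [5,8); WM=3
i=3 t=12 v=5: → [12,15); WM=10
i=4 t=13 v=2: → [12,16); WM=11
i=5 t=4 v=2: DROP (t<11-1); WM=11
i=6 t=1 v=2: DROP (t<11-1); WM=11
i=7 t=13 v=4: → [12,16); WM=11
i=8 t=14 v=6: → [12,17); WM=12

[0,4)=7 [5,8)=9 [12,17)=6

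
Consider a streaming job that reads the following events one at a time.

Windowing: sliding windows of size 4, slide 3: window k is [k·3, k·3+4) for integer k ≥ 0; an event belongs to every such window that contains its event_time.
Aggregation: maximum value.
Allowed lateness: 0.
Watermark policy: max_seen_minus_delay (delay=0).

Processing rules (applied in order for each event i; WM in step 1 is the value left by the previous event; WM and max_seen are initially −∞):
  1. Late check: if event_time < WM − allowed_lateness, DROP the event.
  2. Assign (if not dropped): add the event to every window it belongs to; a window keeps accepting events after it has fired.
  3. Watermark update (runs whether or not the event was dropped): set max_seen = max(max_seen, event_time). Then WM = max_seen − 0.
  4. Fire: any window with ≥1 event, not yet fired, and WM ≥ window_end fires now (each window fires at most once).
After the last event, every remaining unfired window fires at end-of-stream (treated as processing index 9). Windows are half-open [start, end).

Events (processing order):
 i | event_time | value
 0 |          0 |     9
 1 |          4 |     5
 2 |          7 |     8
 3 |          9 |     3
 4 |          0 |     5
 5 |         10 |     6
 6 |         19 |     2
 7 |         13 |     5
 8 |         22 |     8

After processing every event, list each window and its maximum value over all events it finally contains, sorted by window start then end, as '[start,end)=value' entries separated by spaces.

[0,4)=9 [3,7)=5 [6,10)=8 [9,13)=6 [18,22)=2 [21,25)=8

i=0 t=0 v=9: → [0,4); WM=0
i=1 t=4 v=5: → [3,7); WM=4; [0,4) fires=9
i=2 t=7 v=8: → [6,10); WM=7; [3,7) fires=5
i=3 t=9 v=3: → [9,13),[6,10); WM=9
i=4 t=0 v=5: DROP (t<9-0); WM=9
i=5 t=10 v=6: → [9,13); WM=10; [6,10) fires=8
i=6 t=19 v=2: → [18,22); WM=19; [9,13) fires=6
i=7 t=13 v=5: DROP (t<19-0); WM=19
i=8 t=22 v=8: → [21,25); WM=22; [18,22) fires=2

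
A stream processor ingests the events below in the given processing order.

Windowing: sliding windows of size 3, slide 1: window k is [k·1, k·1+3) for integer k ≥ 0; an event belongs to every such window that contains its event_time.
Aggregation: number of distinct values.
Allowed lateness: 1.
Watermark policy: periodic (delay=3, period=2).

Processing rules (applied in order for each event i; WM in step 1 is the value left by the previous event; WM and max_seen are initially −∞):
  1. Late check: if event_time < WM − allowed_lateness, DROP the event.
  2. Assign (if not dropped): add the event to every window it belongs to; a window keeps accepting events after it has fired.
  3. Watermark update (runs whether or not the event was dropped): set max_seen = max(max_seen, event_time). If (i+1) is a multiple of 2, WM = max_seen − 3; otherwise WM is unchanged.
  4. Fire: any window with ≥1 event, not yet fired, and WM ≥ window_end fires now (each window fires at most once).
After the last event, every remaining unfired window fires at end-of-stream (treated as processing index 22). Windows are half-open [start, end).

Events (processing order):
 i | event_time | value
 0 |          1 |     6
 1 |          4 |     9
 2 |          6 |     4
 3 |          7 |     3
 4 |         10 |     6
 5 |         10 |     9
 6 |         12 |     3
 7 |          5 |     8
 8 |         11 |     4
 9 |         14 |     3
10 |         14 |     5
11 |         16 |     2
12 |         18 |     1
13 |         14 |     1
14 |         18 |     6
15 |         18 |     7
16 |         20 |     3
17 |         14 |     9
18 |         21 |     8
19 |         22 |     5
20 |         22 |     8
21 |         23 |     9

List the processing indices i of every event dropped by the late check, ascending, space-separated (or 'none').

i=0 t=1 v=6: → [1,4),[0,3); WM=−∞
i=1 t=4 v=9: → [4,7),[3,6),[2,5); WM=1
i=2 t=6 v=4: → [6,9),[5,8),[4,7); WM=1
i=3 t=7 v=3: → [7,10),[6,9),[5,8); WM=4; [0,3) fires=1 [1,4) fires=1
i=4 t=10 v=6: → [10,13),[9,12),[8,11); WM=4
i=5 t=10 v=9: → [10,13),[9,12),[8,11); WM=7; [2,5) fires=1 [3,6) fires=1 [4,7) fires=2
i=6 t=12 v=3: → [12,15),[11,14),[10,13); WM=7
i=7 t=5 v=8: DROP (t<7-1); WM=9; [5,8) fires=2 [6,9) fires=2
i=8 t=11 v=4: → [11,14),[10,13),[9,12); WM=9
i=9 t=14 v=3: → [14,17),[13,16),[12,15); WM=11; [7,10) fires=1 [8,11) fires=2
i=10 t=14 v=5: → [14,17),[13,16),[12,15); WM=11
i=11 t=16 v=2: → [16,19),[15,18),[14,17); WM=13; [9,12) fires=3 [10,13) fires=4
i=12 t=18 v=1: → [18,21),[17,20),[16,19); WM=13
i=13 t=14 v=1: → [14,17),[13,16),[12,15); WM=15; [11,14) fires=2 [12,15) fires=3
i=14 t=18 v=6: → [18,21),[17,20),[16,19); WM=15
i=15 t=18 v=7: → [18,21),[17,20),[16,19); WM=15
i=16 t=20 v=3: → [20,23),[19,22),[18,21); WM=15
i=17 t=14 v=9: → [14,17),[13,16),[12,15); WM=17; [13,16) fires=4 [14,17) fires=5
i=18 t=21 v=8: → [21,24),[20,23),[19,22); WM=17
i=19 t=22 v=5: → [22,25),[21,24),[20,23); WM=19; [15,18) fires=1 [16,19) fires=4
i=20 t=22 v=8: → [22,25),[21,24),[20,23); WM=19
i=21 t=23 v=9: → [23,26),[22,25),[21,24); WM=20; [17,20) fires=3

7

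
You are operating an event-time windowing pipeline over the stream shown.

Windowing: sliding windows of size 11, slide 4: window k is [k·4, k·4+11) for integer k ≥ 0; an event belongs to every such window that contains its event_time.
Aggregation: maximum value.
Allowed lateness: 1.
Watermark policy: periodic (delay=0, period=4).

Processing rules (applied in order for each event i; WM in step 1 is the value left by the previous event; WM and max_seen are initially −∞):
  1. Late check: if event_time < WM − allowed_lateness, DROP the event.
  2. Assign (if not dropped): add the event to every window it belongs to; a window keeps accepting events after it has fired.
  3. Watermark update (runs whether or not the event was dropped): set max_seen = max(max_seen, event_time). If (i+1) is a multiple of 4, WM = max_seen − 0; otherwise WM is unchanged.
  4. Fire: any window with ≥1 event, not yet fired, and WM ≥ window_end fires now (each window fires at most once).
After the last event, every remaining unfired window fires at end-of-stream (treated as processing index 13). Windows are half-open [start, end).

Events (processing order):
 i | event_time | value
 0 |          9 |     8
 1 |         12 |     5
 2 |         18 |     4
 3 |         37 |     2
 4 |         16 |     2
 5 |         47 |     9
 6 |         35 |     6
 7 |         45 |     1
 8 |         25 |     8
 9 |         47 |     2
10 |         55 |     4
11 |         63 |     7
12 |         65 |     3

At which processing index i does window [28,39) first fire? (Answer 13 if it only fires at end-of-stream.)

7

i=0 t=9 v=8: → [8,19),[4,15),[0,11); WM=−∞
i=1 t=12 v=5: → [12,23),[8,19),[4,15); WM=−∞
i=2 t=18 v=4: → [16,27),[12,23),[8,19); WM=−∞
i=3 t=37 v=2: → [36,47),[32,43),[28,39); WM=37; [0,11) fires=8 [4,15) fires=8 [8,19) fires=8 [12,23) fires=5 [16,27) fires=4
i=4 t=16 v=2: DROP (t<37-1); WM=37
i=5 t=47 v=9: → [44,55),[40,51); WM=37
i=6 t=35 v=6: DROP (t<37-1); WM=37
i=7 t=45 v=1: → [44,55),[40,51),[36,47); WM=47; [28,39) fires=2 [32,43) fires=2 [36,47) fires=2
i=8 t=25 v=8: DROP (t<47-1); WM=47
i=9 t=47 v=2: → [44,55),[40,51); WM=47
i=10 t=55 v=4: → [52,63),[48,59); WM=47
i=11 t=63 v=7: → [60,71),[56,67); WM=63; [40,51) fires=9 [44,55) fires=9 [48,59) fires=4 [52,63) fires=4
i=12 t=65 v=3: → [64,75),[60,71),[56,67); WM=63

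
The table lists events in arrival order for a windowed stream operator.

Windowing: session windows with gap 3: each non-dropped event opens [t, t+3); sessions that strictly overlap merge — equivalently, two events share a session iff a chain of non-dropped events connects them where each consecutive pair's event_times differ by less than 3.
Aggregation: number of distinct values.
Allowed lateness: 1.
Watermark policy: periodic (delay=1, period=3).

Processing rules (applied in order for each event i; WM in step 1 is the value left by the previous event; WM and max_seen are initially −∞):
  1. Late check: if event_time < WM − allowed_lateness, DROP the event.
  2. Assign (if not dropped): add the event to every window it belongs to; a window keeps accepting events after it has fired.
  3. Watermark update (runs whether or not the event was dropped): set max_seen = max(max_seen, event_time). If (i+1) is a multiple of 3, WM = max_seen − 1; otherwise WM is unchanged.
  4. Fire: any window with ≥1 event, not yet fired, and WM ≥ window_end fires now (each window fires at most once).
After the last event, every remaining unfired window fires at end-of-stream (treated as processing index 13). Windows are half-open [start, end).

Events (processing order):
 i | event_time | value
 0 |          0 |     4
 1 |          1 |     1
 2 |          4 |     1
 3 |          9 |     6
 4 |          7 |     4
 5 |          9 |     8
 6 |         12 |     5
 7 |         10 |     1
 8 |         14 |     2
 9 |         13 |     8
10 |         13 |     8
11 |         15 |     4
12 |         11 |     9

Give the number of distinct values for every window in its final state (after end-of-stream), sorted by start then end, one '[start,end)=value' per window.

[0,4)=2 [4,7)=1 [7,18)=6

i=0 t=0 v=4: → [0,3); WM=−∞
i=1 t=1 v=1: → [0,4); WM=−∞
i=2 t=4 v=1: → [4,7); WM=3
i=3 t=9 v=6: → [9,12); WM=3
i=4 t=7 v=4: → [7,12); WM=3
i=5 t=9 v=8: → [7,12); WM=8
i=6 t=12 v=5: → [12,15); WM=8
i=7 t=10 v=1: → [7,15); WM=8
i=8 t=14 v=2: → [7,17); WM=13
i=9 t=13 v=8: → [7,17); WM=13
i=10 t=13 v=8: → [7,17); WM=13
i=11 t=15 v=4: → [7,18); WM=14
i=12 t=11 v=9: DROP (t<14-1); WM=14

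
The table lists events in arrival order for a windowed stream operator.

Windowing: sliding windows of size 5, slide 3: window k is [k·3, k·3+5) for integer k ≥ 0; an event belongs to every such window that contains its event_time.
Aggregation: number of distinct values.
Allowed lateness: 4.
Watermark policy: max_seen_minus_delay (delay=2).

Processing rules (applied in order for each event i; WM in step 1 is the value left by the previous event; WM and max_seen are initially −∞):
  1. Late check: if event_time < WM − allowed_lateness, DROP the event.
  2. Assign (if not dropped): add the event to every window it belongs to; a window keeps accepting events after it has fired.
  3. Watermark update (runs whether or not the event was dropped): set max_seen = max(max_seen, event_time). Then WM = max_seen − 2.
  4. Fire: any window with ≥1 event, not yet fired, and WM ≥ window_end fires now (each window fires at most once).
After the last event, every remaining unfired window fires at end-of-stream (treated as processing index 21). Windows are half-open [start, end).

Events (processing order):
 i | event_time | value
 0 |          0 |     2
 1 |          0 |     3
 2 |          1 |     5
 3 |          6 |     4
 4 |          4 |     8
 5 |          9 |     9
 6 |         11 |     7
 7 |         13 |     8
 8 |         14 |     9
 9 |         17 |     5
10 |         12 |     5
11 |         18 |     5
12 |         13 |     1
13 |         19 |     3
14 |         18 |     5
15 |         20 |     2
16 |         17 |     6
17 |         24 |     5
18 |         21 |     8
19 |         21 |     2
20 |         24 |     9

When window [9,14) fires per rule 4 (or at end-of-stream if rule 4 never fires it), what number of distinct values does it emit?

i=0 t=0 v=2: → [0,5); WM=-2
i=1 t=0 v=3: → [0,5); WM=-2
i=2 t=1 v=5: → [0,5); WM=-1
i=3 t=6 v=4: → [6,11),[3,8); WM=4
i=4 t=4 v=8: → [3,8),[0,5); WM=4
i=5 t=9 v=9: → [9,14),[6,11); WM=7; [0,5) fires=4
i=6 t=11 v=7: → [9,14); WM=9; [3,8) fires=2
i=7 t=13 v=8: → [12,17),[9,14); WM=11; [6,11) fires=2
i=8 t=14 v=9: → [12,17); WM=12
i=9 t=17 v=5: → [15,20); WM=15; [9,14) fires=3
i=10 t=12 v=5: → [12,17),[9,14); WM=15
i=11 t=18 v=5: → [18,23),[15,20); WM=16
i=12 t=13 v=1: → [12,17),[9,14); WM=16
i=13 t=19 v=3: → [18,23),[15,20); WM=17; [12,17) fires=4
i=14 t=18 v=5: → [18,23),[15,20); WM=17
i=15 t=20 v=2: → [18,23); WM=18
i=16 t=17 v=6: → [15,20); WM=18
i=17 t=24 v=5: → [24,29),[21,26); WM=22; [15,20) fires=3
i=18 t=21 v=8: → [21,26),[18,23); WM=22
i=19 t=21 v=2: → [21,26),[18,23); WM=22
i=20 t=24 v=9: → [24,29),[21,26); WM=22

3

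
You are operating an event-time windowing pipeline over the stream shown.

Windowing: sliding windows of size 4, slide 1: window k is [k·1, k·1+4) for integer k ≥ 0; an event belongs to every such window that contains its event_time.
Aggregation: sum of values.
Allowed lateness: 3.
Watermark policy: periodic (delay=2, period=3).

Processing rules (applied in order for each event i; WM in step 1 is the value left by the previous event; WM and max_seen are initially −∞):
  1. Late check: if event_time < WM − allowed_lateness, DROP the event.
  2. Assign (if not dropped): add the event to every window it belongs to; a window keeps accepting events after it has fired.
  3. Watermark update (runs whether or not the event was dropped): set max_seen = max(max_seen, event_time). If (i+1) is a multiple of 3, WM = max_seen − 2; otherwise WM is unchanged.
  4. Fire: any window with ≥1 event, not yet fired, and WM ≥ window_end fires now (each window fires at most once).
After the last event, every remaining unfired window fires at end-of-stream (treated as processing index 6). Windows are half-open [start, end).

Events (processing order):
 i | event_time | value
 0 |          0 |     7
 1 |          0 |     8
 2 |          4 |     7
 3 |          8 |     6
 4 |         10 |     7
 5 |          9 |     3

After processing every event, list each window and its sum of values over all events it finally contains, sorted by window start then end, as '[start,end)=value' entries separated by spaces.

[0,4)=15 [1,5)=7 [2,6)=7 [3,7)=7 [4,8)=7 [5,9)=6 [6,10)=9 [7,11)=16 [8,12)=16 [9,13)=10 [10,14)=7

i=0 t=0 v=7: → [0,4); WM=−∞
i=1 t=0 v=8: → [0,4); WM=−∞
i=2 t=4 v=7: → [4,8),[3,7),[2,6),[1,5); WM=2
i=3 t=8 v=6: → [8,12),[7,11),[6,10),[5,9); WM=2
i=4 t=10 v=7: → [10,14),[9,13),[8,12),[7,11); WM=2
i=5 t=9 v=3: → [9,13),[8,12),[7,11),[6,10); WM=8; [0,4) fires=15 [1,5) fires=7 [2,6) fires=7 [3,7) fires=7 [4,8) fires=7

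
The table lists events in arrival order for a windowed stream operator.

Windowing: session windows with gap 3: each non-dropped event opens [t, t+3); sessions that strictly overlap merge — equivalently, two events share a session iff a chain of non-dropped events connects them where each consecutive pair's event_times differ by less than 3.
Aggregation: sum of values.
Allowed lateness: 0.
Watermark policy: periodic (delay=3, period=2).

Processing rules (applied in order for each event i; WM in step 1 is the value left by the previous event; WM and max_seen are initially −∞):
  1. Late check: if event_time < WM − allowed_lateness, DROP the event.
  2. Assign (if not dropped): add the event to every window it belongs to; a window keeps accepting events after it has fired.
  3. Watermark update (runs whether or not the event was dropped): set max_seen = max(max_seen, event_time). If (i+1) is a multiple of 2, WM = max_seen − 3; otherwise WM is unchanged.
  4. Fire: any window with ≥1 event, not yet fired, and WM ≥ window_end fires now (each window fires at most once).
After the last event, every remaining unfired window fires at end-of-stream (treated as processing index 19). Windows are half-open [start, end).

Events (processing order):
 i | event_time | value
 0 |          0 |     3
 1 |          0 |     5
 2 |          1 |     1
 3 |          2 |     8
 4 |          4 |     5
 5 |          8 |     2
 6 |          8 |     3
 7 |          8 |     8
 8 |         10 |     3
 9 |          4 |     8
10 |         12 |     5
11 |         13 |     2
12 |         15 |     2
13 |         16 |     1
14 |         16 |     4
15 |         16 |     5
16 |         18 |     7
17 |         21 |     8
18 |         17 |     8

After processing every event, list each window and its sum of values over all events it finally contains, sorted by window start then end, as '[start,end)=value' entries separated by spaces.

[0,7)=22 [8,21)=42 [21,24)=8

i=0 t=0 v=3: → [0,3); WM=−∞
i=1 t=0 v=5: → [0,3); WM=-3
i=2 t=1 v=1: → [0,4); WM=-3
i=3 t=2 v=8: → [0,5); WM=-1
i=4 t=4 v=5: → [0,7); WM=-1
i=5 t=8 v=2: → [8,11); WM=5
i=6 t=8 v=3: → [8,11); WM=5
i=7 t=8 v=8: → [8,11); WM=5
i=8 t=10 v=3: → [8,13); WM=5
i=9 t=4 v=8: DROP (t<5-0); WM=7
i=10 t=12 v=5: → [8,15); WM=7
i=11 t=13 v=2: → [8,16); WM=10
i=12 t=15 v=2: → [8,18); WM=10
i=13 t=16 v=1: → [8,19); WM=13
i=14 t=16 v=4: → [8,19); WM=13
i=15 t=16 v=5: → [8,19); WM=13
i=16 t=18 v=7: → [8,21); WM=13
i=17 t=21 v=8: → [21,24); WM=18
i=18 t=17 v=8: DROP (t<18-0); WM=18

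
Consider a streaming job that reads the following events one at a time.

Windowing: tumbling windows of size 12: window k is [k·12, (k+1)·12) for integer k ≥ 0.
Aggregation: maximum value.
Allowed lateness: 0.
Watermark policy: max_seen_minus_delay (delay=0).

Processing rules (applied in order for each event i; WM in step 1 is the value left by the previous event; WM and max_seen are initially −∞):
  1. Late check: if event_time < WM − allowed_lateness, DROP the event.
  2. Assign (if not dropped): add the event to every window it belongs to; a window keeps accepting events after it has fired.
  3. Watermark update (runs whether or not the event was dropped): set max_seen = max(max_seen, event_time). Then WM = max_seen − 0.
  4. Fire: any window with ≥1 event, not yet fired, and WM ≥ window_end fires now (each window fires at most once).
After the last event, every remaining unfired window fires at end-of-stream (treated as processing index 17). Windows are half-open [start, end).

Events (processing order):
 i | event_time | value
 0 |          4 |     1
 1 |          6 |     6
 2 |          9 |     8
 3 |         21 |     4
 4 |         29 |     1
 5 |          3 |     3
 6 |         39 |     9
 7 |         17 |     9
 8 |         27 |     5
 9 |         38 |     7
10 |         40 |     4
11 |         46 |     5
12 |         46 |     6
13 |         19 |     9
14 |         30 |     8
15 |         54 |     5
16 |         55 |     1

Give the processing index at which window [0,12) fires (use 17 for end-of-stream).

i=0 t=4 v=1: → [0,12); WM=4
i=1 t=6 v=6: → [0,12); WM=6
i=2 t=9 v=8: → [0,12); WM=9
i=3 t=21 v=4: → [12,24); WM=21; [0,12) fires=8
i=4 t=29 v=1: → [24,36); WM=29; [12,24) fires=4
i=5 t=3 v=3: DROP (t<29-0); WM=29
i=6 t=39 v=9: → [36,48); WM=39; [24,36) fires=1
i=7 t=17 v=9: DROP (t<39-0); WM=39
i=8 t=27 v=5: DROP (t<39-0); WM=39
i=9 t=38 v=7: DROP (t<39-0); WM=39
i=10 t=40 v=4: → [36,48); WM=40
i=11 t=46 v=5: → [36,48); WM=46
i=12 t=46 v=6: → [36,48); WM=46
i=13 t=19 v=9: DROP (t<46-0); WM=46
i=14 t=30 v=8: DROP (t<46-0); WM=46
i=15 t=54 v=5: → [48,60); WM=54; [36,48) fires=9
i=16 t=55 v=1: → [48,60); WM=55

3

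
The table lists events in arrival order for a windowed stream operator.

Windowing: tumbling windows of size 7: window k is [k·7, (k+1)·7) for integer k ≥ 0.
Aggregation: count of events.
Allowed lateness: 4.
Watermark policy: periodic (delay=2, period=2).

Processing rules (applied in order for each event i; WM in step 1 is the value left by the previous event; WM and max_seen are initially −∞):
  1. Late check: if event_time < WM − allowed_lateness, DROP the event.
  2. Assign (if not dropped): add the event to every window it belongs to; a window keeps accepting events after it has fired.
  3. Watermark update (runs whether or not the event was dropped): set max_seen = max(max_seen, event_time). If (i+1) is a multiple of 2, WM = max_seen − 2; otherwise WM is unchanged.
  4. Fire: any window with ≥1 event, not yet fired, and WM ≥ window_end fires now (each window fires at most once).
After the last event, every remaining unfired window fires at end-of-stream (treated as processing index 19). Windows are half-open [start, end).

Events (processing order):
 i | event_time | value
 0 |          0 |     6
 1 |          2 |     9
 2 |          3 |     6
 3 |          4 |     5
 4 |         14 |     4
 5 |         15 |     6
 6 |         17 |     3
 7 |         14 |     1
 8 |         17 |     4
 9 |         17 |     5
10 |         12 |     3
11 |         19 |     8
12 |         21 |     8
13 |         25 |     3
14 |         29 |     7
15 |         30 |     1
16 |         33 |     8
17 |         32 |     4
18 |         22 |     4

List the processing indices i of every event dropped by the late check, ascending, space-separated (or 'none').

i=0 t=0 v=6: → [0,7); WM=−∞
i=1 t=2 v=9: → [0,7); WM=0
i=2 t=3 v=6: → [0,7); WM=0
i=3 t=4 v=5: → [0,7); WM=2
i=4 t=14 v=4: → [14,21); WM=2
i=5 t=15 v=6: → [14,21); WM=13; [0,7) fires=4
i=6 t=17 v=3: → [14,21); WM=13
i=7 t=14 v=1: → [14,21); WM=15
i=8 t=17 v=4: → [14,21); WM=15
i=9 t=17 v=5: → [14,21); WM=15
i=10 t=12 v=3: → [7,14); WM=15; [7,14) fires=1
i=11 t=19 v=8: → [14,21); WM=17
i=12 t=21 v=8: → [21,28); WM=17
i=13 t=25 v=3: → [21,28); WM=23; [14,21) fires=7
i=14 t=29 v=7: → [28,35); WM=23
i=15 t=30 v=1: → [28,35); WM=28; [21,28) fires=2
i=16 t=33 v=8: → [28,35); WM=28
i=17 t=32 v=4: → [28,35); WM=31
i=18 t=22 v=4: DROP (t<31-4); WM=31

18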